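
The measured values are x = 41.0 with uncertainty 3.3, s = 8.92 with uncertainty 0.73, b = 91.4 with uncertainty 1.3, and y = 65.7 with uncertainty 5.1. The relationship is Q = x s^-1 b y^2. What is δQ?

Since Q is a product/quotient, work with relative uncertainties:
  (1·δx/x)² = (1×0.0805)² = 0.00648;  (-1·δs/s)² = (-1×0.0818)² = 0.00670;  (1·δb/b)² = (1×0.0142)² = 0.000202;  (2·δy/y)² = (2×0.0776)² = 0.0241
δQ/Q = √(0.0375) = 0.194
Q = 1.81e+06, so δQ = 0.194 × 1.81e+06 = 3.51e+05.

3.51e+05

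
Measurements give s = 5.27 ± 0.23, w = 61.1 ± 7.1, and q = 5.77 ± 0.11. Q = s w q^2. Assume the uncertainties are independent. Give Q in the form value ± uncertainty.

10700 ± 1390

Products/powers → add relative errors in quadrature, weighted by exponent:
  (1·δs/s)² = (1×0.0436)² = 0.00190;  (1·δw/w)² = (1×0.116)² = 0.0135;  (2·δq/q)² = (2×0.0191)² = 0.00145
δQ/Q = √(0.0169) = 0.130
Q = 10700, so δQ = 0.130 × 10700 = 1390.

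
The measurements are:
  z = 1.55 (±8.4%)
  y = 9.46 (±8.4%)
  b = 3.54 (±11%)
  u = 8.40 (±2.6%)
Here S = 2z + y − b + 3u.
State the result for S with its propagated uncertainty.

34.2 ± 1.13

Each term contributes (cᵢ δxᵢ)² to (δS)²:
  (2·δz)² = 0.0678;  (δy)² = 0.631;  (δb)² = 0.152;  (3·δu)² = 0.429
δS = √(1.28) = 1.13
S = 34.2.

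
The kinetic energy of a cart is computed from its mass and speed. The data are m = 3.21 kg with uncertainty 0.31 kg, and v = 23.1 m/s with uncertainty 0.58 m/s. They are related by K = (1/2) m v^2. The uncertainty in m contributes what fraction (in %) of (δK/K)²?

(δK/K)² = (1·δm/m)² + (2·δv/v)²
  m term: (1×0.0966)² = 0.00933
  v term: (2×0.0251)² = 0.00252
Total = 0.0118. Share from m = 0.00933/0.0118 = 0.787.

78.7%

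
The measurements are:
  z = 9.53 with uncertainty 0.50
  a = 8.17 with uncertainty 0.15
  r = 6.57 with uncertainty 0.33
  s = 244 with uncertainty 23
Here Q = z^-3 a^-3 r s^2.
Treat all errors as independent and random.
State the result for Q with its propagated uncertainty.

0.829 ± 0.213

For a monomial Q ∝ z^-3, a^-3, r, s^2, fractional errors add in quadrature:
  (-3·δz/z)² = (-3×0.0525)² = 0.0248;  (-3·δa/a)² = (-3×0.0184)² = 0.00303;  (1·δr/r)² = (1×0.0502)² = 0.00252;  (2·δs/s)² = (2×0.0943)² = 0.0355
δQ/Q = √(0.0659) = 0.257
Q = 0.829, so δQ = 0.257 × 0.829 = 0.213.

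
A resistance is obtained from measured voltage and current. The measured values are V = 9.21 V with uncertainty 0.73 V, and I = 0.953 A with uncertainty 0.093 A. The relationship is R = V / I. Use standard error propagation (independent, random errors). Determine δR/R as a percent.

12.6%

Products/powers → add relative errors in quadrature, weighted by exponent:
  (1·δV/V)² = (1×0.0793)² = 0.00628;  (-1·δI/I)² = (-1×0.0976)² = 0.00952
δR/R = √(0.0158) = 0.126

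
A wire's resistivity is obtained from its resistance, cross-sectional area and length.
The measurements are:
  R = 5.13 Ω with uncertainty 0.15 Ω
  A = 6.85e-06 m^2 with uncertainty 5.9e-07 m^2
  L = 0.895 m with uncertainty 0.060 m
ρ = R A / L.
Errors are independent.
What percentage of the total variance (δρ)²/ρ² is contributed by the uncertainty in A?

(δρ/ρ)² = (1·δR/R)² + (1·δA/A)² + (-1·δL/L)²
  R term: (1×0.0292)² = 0.000855
  A term: (1×0.0861)² = 0.00742
  L term: (-1×0.0670)² = 0.00449
Total = 0.0128. Share from A = 0.00742/0.0128 = 0.581.

58.1%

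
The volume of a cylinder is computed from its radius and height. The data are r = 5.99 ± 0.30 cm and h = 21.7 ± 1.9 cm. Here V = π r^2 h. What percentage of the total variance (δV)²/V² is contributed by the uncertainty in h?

43.3%

(δV/V)² = (2·δr/r)² + (1·δh/h)²
  r term: (2×0.0501)² = 0.0100
  h term: (1×0.0876)² = 0.00767
Total = 0.0177. Share from h = 0.00767/0.0177 = 0.433.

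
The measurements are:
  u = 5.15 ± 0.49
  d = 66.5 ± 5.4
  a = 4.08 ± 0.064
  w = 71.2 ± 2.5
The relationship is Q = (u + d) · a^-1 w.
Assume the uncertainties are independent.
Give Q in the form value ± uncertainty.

Let h = u + d = 71.7. δh = √(δu² + δd²) = √(0.240 + 29.2) = 5.42, so δh/h = 0.0757.
Q is then a monomial in h, a, w:
δQ/Q = √((δh/h)² + (-1·δa/a)² + (1·δw/w)²) = √(0.00573 + 0.000246 + 0.00123) = 0.0849
Q = 1250, so δQ = 0.0849 × 1250 = 106.

1250 ± 106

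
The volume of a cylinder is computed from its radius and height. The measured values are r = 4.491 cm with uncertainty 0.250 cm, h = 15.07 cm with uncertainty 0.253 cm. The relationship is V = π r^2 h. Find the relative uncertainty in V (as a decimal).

For a monomial V ∝ r^2, h, fractional errors add in quadrature:
  (2·δr/r)² = (2×0.0557)² = 0.0124;  (1·δh/h)² = (1×0.0168)² = 0.000282
δV/V = √(0.0127) = 0.113

0.113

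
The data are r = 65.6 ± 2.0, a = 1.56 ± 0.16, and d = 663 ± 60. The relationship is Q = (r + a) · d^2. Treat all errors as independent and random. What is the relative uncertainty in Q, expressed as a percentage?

18.3%

Let u = r + a = 67.2. δu = √(δr² + δa²) = √(4.00 + 0.0256) = 2.01, so δu/u = 0.0299.
Q is then a monomial in u, d:
δQ/Q = √((δu/u)² + (2·δd/d)²) = √(0.000893 + 0.0328) = 0.183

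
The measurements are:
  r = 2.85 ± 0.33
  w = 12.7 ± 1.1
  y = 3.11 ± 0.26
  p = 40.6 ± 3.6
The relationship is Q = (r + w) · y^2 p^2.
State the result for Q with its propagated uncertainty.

Let u = r + w = 15.5. δu = √(δr² + δw²) = √(0.109 + 1.21) = 1.15, so δu/u = 0.0739.
Q is then a monomial in u, y, p:
δQ/Q = √((δu/u)² + (2·δy/y)² + (2·δp/p)²) = √(0.00545 + 0.0280 + 0.0314) = 0.255
Q = 2.48e+05, so δQ = 0.255 × 2.48e+05 = 63100.

(2.48 ± 0.631) × 10^5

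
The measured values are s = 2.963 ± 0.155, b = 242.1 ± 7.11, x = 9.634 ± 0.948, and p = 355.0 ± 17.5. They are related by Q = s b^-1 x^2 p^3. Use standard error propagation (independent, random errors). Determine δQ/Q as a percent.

Products/powers → add relative errors in quadrature, weighted by exponent:
  (1·δs/s)² = (1×0.0523)² = 0.00274;  (-1·δb/b)² = (-1×0.0294)² = 0.000862;  (2·δx/x)² = (2×0.0984)² = 0.0387;  (3·δp/p)² = (3×0.0493)² = 0.0219
δQ/Q = √(0.0642) = 0.253

25.3%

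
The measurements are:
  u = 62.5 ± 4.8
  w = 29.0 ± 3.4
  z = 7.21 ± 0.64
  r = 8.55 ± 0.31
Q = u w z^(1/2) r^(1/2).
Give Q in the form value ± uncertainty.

For a monomial Q ∝ u, w, z^(1/2), r^(1/2), fractional errors add in quadrature:
  (1·δu/u)² = (1×0.0768)² = 0.00590;  (1·δw/w)² = (1×0.117)² = 0.0137;  (½·δz/z)² = (0.5×0.0888)² = 0.00197;  (½·δr/r)² = (0.5×0.0363)² = 0.000329
δQ/Q = √(0.0219) = 0.148
Q = 14200, so δQ = 0.148 × 14200 = 2110.

14200 ± 2110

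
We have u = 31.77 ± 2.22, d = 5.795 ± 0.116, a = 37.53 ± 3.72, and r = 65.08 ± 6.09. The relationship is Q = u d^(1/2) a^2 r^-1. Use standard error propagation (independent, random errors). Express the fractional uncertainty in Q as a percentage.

For a monomial Q ∝ u, d^(1/2), a^2, r^-1, fractional errors add in quadrature:
  (1·δu/u)² = (1×0.0699)² = 0.00488;  (½·δd/d)² = (0.5×0.0200)² = 0.000100;  (2·δa/a)² = (2×0.0991)² = 0.0393;  (-1·δr/r)² = (-1×0.0936)² = 0.00876
δQ/Q = √(0.0530) = 0.230

23.0%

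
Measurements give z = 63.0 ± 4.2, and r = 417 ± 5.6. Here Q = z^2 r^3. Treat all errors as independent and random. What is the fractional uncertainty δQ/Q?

Q is a product of powers, so relative uncertainties combine in quadrature:
  (2·δz/z)² = (2×0.0667)² = 0.0178;  (3·δr/r)² = (3×0.0134)² = 0.00162
δQ/Q = √(0.0194) = 0.139

0.139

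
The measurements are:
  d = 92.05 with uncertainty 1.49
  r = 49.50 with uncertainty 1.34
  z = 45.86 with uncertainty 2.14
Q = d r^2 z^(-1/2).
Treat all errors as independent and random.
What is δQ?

2040

Products/powers → add relative errors in quadrature, weighted by exponent:
  (1·δd/d)² = (1×0.0162)² = 0.000262;  (2·δr/r)² = (2×0.0271)² = 0.00293;  (−½·δz/z)² = (-0.5×0.0467)² = 0.000544
δQ/Q = √(0.00374) = 0.0611
Q = 33310, so δQ = 0.0611 × 33310 = 2040.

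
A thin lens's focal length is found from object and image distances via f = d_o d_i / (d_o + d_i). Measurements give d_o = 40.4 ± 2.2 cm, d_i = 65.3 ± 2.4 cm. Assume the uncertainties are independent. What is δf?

0.910 cm

∂f/∂d_o = (d_i/(d_o+d_i))² = 0.382;  ∂f/∂d_i = (d_o/(d_o+d_i))² = 0.146
δf = √((∂f/∂d_o · δd_o)² + (∂f/∂d_i · δd_i)²) = √(0.705 + 0.123) = 0.910 cm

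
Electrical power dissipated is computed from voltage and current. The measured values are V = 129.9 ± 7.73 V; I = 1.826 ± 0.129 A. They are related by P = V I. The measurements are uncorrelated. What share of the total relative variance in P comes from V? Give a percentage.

41.5%

(δP/P)² = (1·δV/V)² + (1·δI/I)²
  V term: (1×0.0595)² = 0.00354
  I term: (1×0.0706)² = 0.00499
Total = 0.00853. Share from V = 0.00354/0.00853 = 0.415.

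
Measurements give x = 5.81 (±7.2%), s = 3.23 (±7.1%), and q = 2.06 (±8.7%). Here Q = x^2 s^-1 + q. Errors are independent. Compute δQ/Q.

Let p = x^2·s^-1 = 10.5. δp/p = √((2·δx/x)² + (-1·δs/s)²) = √(0.0207 + 0.00504) = 0.161, so δp = 1.68.
Q = p + q: δQ = √(δp² + δq²) = √(2.82 + 0.0321) = 1.69
Q = 12.5, so δQ/Q = 1.69/12.5 = 0.135.

0.135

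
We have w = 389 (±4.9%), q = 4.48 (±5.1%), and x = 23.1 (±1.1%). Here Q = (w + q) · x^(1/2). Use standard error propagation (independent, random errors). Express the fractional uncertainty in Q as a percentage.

4.88%

Let u = w + q = 393. δu = √(δw² + δq²) = √(363 + 0.0522) = 19.1, so δu/u = 0.0484.
Q is then a monomial in u, x:
δQ/Q = √((δu/u)² + (½·δx/x)²) = √(0.00235 + 3.03e-05) = 0.0488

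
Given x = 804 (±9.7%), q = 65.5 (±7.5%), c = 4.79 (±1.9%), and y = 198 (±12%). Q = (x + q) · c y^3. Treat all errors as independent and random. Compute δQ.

Let u = x + q = 870. δu = √(δx² + δq²) = √(6080 + 24.1) = 78.1, so δu/u = 0.0899.
Q is then a monomial in u, c, y:
δQ/Q = √((δu/u)² + (1·δc/c)² + (3·δy/y)²) = √(0.00808 + 0.000361 + 0.130) = 0.372
Q = 3.23e+10, so δQ = 0.372 × 3.23e+10 = 1.2e+10.

1.2e+10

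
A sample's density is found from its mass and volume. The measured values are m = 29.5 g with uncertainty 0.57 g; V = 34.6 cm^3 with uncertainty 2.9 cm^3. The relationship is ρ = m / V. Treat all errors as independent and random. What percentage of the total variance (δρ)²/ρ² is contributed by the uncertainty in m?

(δρ/ρ)² = (1·δm/m)² + (-1·δV/V)²
  m term: (1×0.0193)² = 0.000373
  V term: (-1×0.0838)² = 0.00702
Total = 0.00740. Share from m = 0.000373/0.00740 = 0.0505.

5.05%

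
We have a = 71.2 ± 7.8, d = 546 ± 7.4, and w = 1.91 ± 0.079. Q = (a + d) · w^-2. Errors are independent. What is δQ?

Let u = a + d = 617. δu = √(δa² + δd²) = √(60.8 + 54.8) = 10.8, so δu/u = 0.0174.
Q is then a monomial in u, w:
δQ/Q = √((δu/u)² + (-2·δw/w)²) = √(0.000303 + 0.00684) = 0.0845
Q = 169, so δQ = 0.0845 × 169 = 14.3.

14.3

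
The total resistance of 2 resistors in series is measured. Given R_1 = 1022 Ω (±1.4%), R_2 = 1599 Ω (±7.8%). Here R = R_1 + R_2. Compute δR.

126 Ω

For a sum/difference, combine absolute errors in quadrature:
  (δR_1)² = 205;  (δR_2)² = 15600
δR = √(15800) = 126 Ω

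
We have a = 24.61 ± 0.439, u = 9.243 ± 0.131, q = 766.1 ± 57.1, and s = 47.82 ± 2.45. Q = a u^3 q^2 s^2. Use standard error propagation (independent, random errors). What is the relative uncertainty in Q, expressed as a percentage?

Products/powers → add relative errors in quadrature, weighted by exponent:
  (1·δa/a)² = (1×0.0178)² = 0.000318;  (3·δu/u)² = (3×0.0142)² = 0.00181;  (2·δq/q)² = (2×0.0745)² = 0.0222;  (2·δs/s)² = (2×0.0512)² = 0.0105
δQ/Q = √(0.0348) = 0.187

18.7%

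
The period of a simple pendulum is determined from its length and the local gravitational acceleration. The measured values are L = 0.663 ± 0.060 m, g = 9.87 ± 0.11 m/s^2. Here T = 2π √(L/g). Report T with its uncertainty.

For a monomial T ∝ L^(1/2), g^(-1/2), fractional errors add in quadrature:
  (½·δL/L)² = (0.5×0.0905)² = 0.00205;  (−½·δg/g)² = (-0.5×0.0111)² = 3.11e-05
δT/T = √(0.00208) = 0.0456
T = 1.63 s, so δT = 0.0456 × 1.63 = 0.0742 s.

1.63 ± 0.0742 s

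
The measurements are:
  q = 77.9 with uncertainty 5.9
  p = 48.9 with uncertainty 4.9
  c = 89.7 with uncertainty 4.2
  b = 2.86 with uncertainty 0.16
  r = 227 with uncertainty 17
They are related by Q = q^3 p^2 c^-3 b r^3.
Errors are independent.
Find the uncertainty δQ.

2.13e+10

Each factor contributes (exponent × relative error)² to (δQ/Q)²:
  (3·δq/q)² = (3×0.0757)² = 0.0516;  (2·δp/p)² = (2×0.100)² = 0.0402;  (-3·δc/c)² = (-3×0.0468)² = 0.0197;  (1·δb/b)² = (1×0.0559)² = 0.00313;  (3·δr/r)² = (3×0.0749)² = 0.0505
δQ/Q = √(0.165) = 0.406
Q = 5.24e+10, so δQ = 0.406 × 5.24e+10 = 2.13e+10.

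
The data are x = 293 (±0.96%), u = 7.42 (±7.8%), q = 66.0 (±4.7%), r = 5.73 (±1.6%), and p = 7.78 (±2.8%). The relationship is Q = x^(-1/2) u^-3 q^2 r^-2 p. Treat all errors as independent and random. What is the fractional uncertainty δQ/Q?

For a monomial Q ∝ x^(-1/2), u^-3, q^2, r^-2, p, fractional errors add in quadrature:
  (−½·δx/x)² = (-0.5×0.00960)² = 2.3e-05;  (-3·δu/u)² = (-3×0.0780)² = 0.0548;  (2·δq/q)² = (2×0.0470)² = 0.00884;  (-2·δr/r)² = (-2×0.0160)² = 0.00102;  (1·δp/p)² = (1×0.0280)² = 0.000784
δQ/Q = √(0.0654) = 0.256

0.256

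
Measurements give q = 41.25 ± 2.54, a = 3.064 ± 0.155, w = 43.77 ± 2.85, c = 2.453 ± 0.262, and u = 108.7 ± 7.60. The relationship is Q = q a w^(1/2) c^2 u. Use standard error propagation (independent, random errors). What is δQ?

1.32e+05

Relative error in a monomial: (δQ/Q)² = Σ (nᵢ · δxᵢ/xᵢ)².
  (1·δq/q)² = (1×0.0616)² = 0.00379;  (1·δa/a)² = (1×0.0506)² = 0.00256;  (½·δw/w)² = (0.5×0.0651)² = 0.00106;  (2·δc/c)² = (2×0.107)² = 0.0456;  (1·δu/u)² = (1×0.0699)² = 0.00489
δQ/Q = √(0.0579) = 0.241
Q = 546900, so δQ = 0.241 × 546900 = 1.32e+05.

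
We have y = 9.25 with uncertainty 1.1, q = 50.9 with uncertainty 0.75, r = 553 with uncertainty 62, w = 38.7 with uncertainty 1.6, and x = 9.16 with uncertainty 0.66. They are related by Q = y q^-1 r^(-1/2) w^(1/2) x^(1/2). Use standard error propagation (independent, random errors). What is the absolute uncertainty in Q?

0.0202

Products/powers → add relative errors in quadrature, weighted by exponent:
  (1·δy/y)² = (1×0.119)² = 0.0141;  (-1·δq/q)² = (-1×0.0147)² = 0.000217;  (−½·δr/r)² = (-0.5×0.112)² = 0.00314;  (½·δw/w)² = (0.5×0.0413)² = 0.000427;  (½·δx/x)² = (0.5×0.0721)² = 0.00130
δQ/Q = √(0.0192) = 0.139
Q = 0.146, so δQ = 0.139 × 0.146 = 0.0202.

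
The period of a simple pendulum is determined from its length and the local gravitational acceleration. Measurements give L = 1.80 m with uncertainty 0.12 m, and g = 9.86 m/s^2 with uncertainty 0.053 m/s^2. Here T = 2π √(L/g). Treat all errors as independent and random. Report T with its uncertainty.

2.68 ± 0.0898 s

Products/powers → add relative errors in quadrature, weighted by exponent:
  (½·δL/L)² = (0.5×0.0667)² = 0.00111;  (−½·δg/g)² = (-0.5×0.00538)² = 7.22e-06
δT/T = √(0.00112) = 0.0334
T = 2.68 s, so δT = 0.0334 × 2.68 = 0.0898 s.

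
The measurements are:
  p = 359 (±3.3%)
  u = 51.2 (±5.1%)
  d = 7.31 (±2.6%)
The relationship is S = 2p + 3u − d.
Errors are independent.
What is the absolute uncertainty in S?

25.0

S is a linear combination, so absolute uncertainties add in quadrature:
  (2·δp)² = 561;  (3·δu)² = 61.4;  (δd)² = 0.0361
δS = √(623) = 25.0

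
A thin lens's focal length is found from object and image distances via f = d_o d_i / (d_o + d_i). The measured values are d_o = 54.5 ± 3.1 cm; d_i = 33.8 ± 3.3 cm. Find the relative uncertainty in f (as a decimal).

∂f/∂d_o = (d_i/(d_o+d_i))² = 0.147;  ∂f/∂d_i = (d_o/(d_o+d_i))² = 0.381
δf = √((∂f/∂d_o · δd_o)² + (∂f/∂d_i · δd_i)²) = √(0.206 + 1.58) = 1.34 cm
f = 20.9 cm, so δf/f = 1.34/20.9 = 0.0641.

0.0641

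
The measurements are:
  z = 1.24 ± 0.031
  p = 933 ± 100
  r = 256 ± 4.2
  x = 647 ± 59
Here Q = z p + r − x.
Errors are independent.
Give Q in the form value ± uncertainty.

766 ± 140

Let w = z·p = 1160. δw/w = √((1·δz/z)² + (1·δp/p)²) = √(0.000625 + 0.0115) = 0.110, so δw = 127.
Q = w + r − x: δQ = √(δw² + δr² + δx²) = √(16200 + 17.6 + 3480) = 140
Q = 766.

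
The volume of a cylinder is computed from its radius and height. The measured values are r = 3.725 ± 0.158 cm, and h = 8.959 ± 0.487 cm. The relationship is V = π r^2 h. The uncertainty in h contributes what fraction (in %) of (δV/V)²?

(δV/V)² = (2·δr/r)² + (1·δh/h)²
  r term: (2×0.0424)² = 0.00720
  h term: (1×0.0544)² = 0.00295
Total = 0.0102. Share from h = 0.00295/0.0102 = 0.291.

29.1%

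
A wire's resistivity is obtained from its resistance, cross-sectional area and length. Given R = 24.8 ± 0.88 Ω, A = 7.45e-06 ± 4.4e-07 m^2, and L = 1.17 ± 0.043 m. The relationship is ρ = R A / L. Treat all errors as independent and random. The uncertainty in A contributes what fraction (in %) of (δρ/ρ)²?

57.2%

(δρ/ρ)² = (1·δR/R)² + (1·δA/A)² + (-1·δL/L)²
  R term: (1×0.0355)² = 0.00126
  A term: (1×0.0591)² = 0.00349
  L term: (-1×0.0368)² = 0.00135
Total = 0.00610. Share from A = 0.00349/0.00610 = 0.572.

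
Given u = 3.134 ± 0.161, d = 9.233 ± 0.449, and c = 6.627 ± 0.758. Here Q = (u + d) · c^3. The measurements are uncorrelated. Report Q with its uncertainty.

3599 ± 1240

Let w = u + d = 12.37. δw = √(δu² + δd²) = √(0.0259 + 0.202) = 0.477, so δw/w = 0.0386.
Q is then a monomial in w, c:
δQ/Q = √((δw/w)² + (3·δc/c)²) = √(0.00149 + 0.118) = 0.345
Q = 3599, so δQ = 0.345 × 3599 = 1240.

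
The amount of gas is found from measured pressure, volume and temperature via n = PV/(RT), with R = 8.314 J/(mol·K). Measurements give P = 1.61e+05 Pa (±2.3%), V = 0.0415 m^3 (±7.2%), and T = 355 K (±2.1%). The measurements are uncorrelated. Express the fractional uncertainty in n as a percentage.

Products/powers → add relative errors in quadrature, weighted by exponent:
  (1·δP/P)² = (1×0.0230)² = 0.000529;  (1·δV/V)² = (1×0.0720)² = 0.00518;  (-1·δT/T)² = (-1×0.0210)² = 0.000441
δn/n = √(0.00615) = 0.0784

7.84%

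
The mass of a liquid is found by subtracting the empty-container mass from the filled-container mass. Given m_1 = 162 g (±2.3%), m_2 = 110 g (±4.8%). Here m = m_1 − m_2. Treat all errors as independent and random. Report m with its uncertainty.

52.0 ± 6.46 g

For a sum/difference, combine absolute errors in quadrature:
  (δm_1)² = 13.9;  (δm_2)² = 27.9
δm = √(41.8) = 6.46 g
m = 52.0 g.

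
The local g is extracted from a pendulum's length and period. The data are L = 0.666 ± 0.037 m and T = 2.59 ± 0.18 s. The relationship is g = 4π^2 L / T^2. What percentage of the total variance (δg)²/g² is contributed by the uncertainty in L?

13.8%

(δg/g)² = (1·δL/L)² + (-2·δT/T)²
  L term: (1×0.0556)² = 0.00309
  T term: (-2×0.0695)² = 0.0193
Total = 0.0224. Share from L = 0.00309/0.0224 = 0.138.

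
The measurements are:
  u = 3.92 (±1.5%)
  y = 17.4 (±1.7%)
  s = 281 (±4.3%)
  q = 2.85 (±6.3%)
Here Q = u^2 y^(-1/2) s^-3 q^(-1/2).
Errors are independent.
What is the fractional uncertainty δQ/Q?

0.136

Relative error in a monomial: (δQ/Q)² = Σ (nᵢ · δxᵢ/xᵢ)².
  (2·δu/u)² = (2×0.0150)² = 0.000900;  (−½·δy/y)² = (-0.5×0.0170)² = 7.23e-05;  (-3·δs/s)² = (-3×0.0430)² = 0.0166;  (−½·δq/q)² = (-0.5×0.0630)² = 0.000992
δQ/Q = √(0.0186) = 0.136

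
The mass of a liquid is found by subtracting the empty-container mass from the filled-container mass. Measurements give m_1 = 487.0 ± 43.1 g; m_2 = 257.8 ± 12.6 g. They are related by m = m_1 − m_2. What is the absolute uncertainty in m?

44.9 g

For a sum/difference, combine absolute errors in quadrature:
  (δm_1)² = 1860;  (δm_2)² = 159
δm = √(2020) = 44.9 g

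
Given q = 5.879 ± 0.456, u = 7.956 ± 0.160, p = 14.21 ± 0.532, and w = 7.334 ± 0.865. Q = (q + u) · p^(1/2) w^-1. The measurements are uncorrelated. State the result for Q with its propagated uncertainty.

7.111 ± 0.885

Let h = q + u = 13.84. δh = √(δq² + δu²) = √(0.208 + 0.0256) = 0.483, so δh/h = 0.0349.
Q is then a monomial in h, p, w:
δQ/Q = √((δh/h)² + (½·δp/p)² + (-1·δw/w)²) = √(0.00122 + 0.000350 + 0.0139) = 0.124
Q = 7.111, so δQ = 0.124 × 7.111 = 0.885.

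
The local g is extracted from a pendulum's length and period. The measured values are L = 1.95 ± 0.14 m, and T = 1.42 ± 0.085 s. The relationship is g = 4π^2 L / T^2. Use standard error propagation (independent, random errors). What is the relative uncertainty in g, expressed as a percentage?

14.0%

Products/powers → add relative errors in quadrature, weighted by exponent:
  (1·δL/L)² = (1×0.0718)² = 0.00515;  (-2·δT/T)² = (-2×0.0599)² = 0.0143
δg/g = √(0.0195) = 0.140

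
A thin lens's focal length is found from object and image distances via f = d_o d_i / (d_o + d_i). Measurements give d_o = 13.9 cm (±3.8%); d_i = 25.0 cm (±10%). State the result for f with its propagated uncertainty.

∂f/∂d_o = (d_i/(d_o+d_i))² = 0.413;  ∂f/∂d_i = (d_o/(d_o+d_i))² = 0.128
δf = √((∂f/∂d_o · δd_o)² + (∂f/∂d_i · δd_i)²) = √(0.0476 + 0.102) = 0.387 cm
f = 8.93 cm.

8.93 ± 0.387 cm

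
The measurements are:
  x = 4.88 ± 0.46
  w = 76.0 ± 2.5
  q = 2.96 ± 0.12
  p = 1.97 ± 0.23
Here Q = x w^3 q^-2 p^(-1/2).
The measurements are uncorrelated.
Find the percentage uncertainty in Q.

Each factor contributes (exponent × relative error)² to (δQ/Q)²:
  (1·δx/x)² = (1×0.0943)² = 0.00889;  (3·δw/w)² = (3×0.0329)² = 0.00974;  (-2·δq/q)² = (-2×0.0405)² = 0.00657;  (−½·δp/p)² = (-0.5×0.117)² = 0.00341
δQ/Q = √(0.0286) = 0.169

16.9%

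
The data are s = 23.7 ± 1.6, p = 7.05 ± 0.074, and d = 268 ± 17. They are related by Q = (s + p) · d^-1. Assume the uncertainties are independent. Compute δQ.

Let u = s + p = 30.8. δu = √(δs² + δp²) = √(2.56 + 0.00548) = 1.60, so δu/u = 0.0521.
Q is then a monomial in u, d:
δQ/Q = √((δu/u)² + (-1·δd/d)²) = √(0.00271 + 0.00402) = 0.0821
Q = 0.115, so δQ = 0.0821 × 0.115 = 0.00942.

0.00942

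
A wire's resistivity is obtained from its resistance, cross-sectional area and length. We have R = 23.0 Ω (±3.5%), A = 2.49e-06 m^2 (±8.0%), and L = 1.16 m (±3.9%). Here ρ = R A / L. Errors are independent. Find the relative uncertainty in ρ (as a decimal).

0.0956

For a monomial ρ ∝ R, A, L^-1, fractional errors add in quadrature:
  (1·δR/R)² = (1×0.0350)² = 0.00123;  (1·δA/A)² = (1×0.0800)² = 0.00640;  (-1·δL/L)² = (-1×0.0390)² = 0.00152
δρ/ρ = √(0.00915) = 0.0956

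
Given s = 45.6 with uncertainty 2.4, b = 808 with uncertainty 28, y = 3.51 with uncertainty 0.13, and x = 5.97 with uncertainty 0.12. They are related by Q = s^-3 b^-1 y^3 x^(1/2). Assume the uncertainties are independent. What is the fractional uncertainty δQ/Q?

Q is a product of powers, so relative uncertainties combine in quadrature:
  (-3·δs/s)² = (-3×0.0526)² = 0.0249;  (-1·δb/b)² = (-1×0.0347)² = 0.00120;  (3·δy/y)² = (3×0.0370)² = 0.0123;  (½·δx/x)² = (0.5×0.0201)² = 0.000101
δQ/Q = √(0.0386) = 0.196

0.196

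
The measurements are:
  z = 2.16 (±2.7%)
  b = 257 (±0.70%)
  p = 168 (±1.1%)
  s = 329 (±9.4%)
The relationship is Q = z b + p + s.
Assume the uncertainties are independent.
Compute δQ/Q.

Let w = z·b = 555. δw/w = √((1·δz/z)² + (1·δb/b)²) = √(0.000729 + 4.9e-05) = 0.0279, so δw = 15.5.
Q = w + p + s: δQ = √(δw² + δp² + δs²) = √(240 + 3.42 + 956) = 34.6
Q = 1050, so δQ/Q = 34.6/1050 = 0.0329.

0.0329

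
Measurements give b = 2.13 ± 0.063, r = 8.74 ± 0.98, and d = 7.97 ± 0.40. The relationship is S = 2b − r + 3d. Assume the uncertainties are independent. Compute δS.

1.55

Each term contributes (cᵢ δxᵢ)² to (δS)²:
  (2·δb)² = 0.0159;  (δr)² = 0.960;  (3·δd)² = 1.44
δS = √(2.42) = 1.55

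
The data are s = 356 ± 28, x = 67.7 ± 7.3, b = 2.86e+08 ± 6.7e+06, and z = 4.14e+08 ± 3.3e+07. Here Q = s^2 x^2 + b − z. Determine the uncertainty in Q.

Let p = s^2·x^2 = 5.81e+08. δp/p = √((2·δs/s)² + (2·δx/x)²) = √(0.0247 + 0.0465) = 0.267, so δp = 1.55e+08.
Q = p + b − z: δQ = √(δp² + δb² + δz²) = √(2.4e+16 + 4.49e+13 + 1.09e+15) = 1.59e+08

1.59e+08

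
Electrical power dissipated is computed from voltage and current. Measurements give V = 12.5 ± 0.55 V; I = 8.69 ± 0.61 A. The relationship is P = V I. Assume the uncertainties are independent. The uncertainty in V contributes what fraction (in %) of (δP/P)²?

(δP/P)² = (1·δV/V)² + (1·δI/I)²
  V term: (1×0.0440)² = 0.00194
  I term: (1×0.0702)² = 0.00493
Total = 0.00686. Share from V = 0.00194/0.00686 = 0.282.

28.2%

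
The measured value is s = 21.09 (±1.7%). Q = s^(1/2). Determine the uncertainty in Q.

0.0390

Relative error in a monomial: (δQ/Q)² = Σ (nᵢ · δxᵢ/xᵢ)².
  (½·δs/s)² = (0.5×0.0170)² = 7.23e-05
δQ/Q = √(7.23e-05) = 0.00850
Q = 4.592, so δQ = 0.00850 × 4.592 = 0.0390.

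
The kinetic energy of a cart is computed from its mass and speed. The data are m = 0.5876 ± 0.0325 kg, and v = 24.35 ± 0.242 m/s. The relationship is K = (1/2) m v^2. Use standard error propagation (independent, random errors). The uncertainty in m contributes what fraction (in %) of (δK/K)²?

(δK/K)² = (1·δm/m)² + (2·δv/v)²
  m term: (1×0.0553)² = 0.00306
  v term: (2×0.00994)² = 0.000395
Total = 0.00345. Share from m = 0.00306/0.00345 = 0.886.

88.6%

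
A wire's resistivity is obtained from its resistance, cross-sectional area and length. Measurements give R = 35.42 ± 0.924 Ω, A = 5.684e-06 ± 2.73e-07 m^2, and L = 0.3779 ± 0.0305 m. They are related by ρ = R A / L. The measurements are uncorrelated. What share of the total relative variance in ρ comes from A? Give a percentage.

24.3%

(δρ/ρ)² = (1·δR/R)² + (1·δA/A)² + (-1·δL/L)²
  R term: (1×0.0261)² = 0.000681
  A term: (1×0.0480)² = 0.00231
  L term: (-1×0.0807)² = 0.00651
Total = 0.00950. Share from A = 0.00231/0.00950 = 0.243.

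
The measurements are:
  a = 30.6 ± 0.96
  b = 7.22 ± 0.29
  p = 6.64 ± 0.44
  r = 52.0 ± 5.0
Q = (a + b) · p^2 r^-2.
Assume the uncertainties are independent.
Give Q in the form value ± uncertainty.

0.617 ± 0.145

Let u = a + b = 37.8. δu = √(δa² + δb²) = √(0.922 + 0.0841) = 1.00, so δu/u = 0.0265.
Q is then a monomial in u, p, r:
δQ/Q = √((δu/u)² + (2·δp/p)² + (-2·δr/r)²) = √(0.000703 + 0.0176 + 0.0370) = 0.235
Q = 0.617, so δQ = 0.235 × 0.617 = 0.145.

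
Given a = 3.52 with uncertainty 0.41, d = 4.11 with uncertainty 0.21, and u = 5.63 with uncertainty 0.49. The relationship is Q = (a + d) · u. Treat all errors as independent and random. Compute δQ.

Let w = a + d = 7.63. δw = √(δa² + δd²) = √(0.168 + 0.0441) = 0.461, so δw/w = 0.0604.
Q is then a monomial in w, u:
δQ/Q = √((δw/w)² + (1·δu/u)²) = √(0.00364 + 0.00757) = 0.106
Q = 43.0, so δQ = 0.106 × 43.0 = 4.55.

4.55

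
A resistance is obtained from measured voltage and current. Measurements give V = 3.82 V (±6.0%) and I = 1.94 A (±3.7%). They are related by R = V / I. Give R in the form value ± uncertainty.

R is a product of powers, so relative uncertainties combine in quadrature:
  (1·δV/V)² = (1×0.0600)² = 0.00360;  (-1·δI/I)² = (-1×0.0370)² = 0.00137
δR/R = √(0.00497) = 0.0705
R = 1.97 Ω, so δR = 0.0705 × 1.97 = 0.139 Ω.

1.97 ± 0.139 Ω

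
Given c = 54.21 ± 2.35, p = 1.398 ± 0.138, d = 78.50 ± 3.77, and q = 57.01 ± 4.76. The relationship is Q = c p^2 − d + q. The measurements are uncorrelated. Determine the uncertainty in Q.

22.3

Let w = c·p^2 = 105.9. δw/w = √((1·δc/c)² + (2·δp/p)²) = √(0.00188 + 0.0390) = 0.202, so δw = 21.4.
Q = w − d + q: δQ = √(δw² + δd² + δq²) = √(459 + 14.2 + 22.7) = 22.3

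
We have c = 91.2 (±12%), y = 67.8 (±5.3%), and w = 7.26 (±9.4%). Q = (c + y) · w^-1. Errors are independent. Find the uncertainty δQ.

2.60

Let u = c + y = 159. δu = √(δc² + δy²) = √(120 + 12.9) = 11.5, so δu/u = 0.0724.
Q is then a monomial in u, w:
δQ/Q = √((δu/u)² + (-1·δw/w)²) = √(0.00525 + 0.00884) = 0.119
Q = 21.9, so δQ = 0.119 × 21.9 = 2.60.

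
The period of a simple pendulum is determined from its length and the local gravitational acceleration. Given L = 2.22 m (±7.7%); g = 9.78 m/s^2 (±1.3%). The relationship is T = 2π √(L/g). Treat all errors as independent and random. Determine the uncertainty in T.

T is a product of powers, so relative uncertainties combine in quadrature:
  (½·δL/L)² = (0.5×0.0770)² = 0.00148;  (−½·δg/g)² = (-0.5×0.0130)² = 4.23e-05
δT/T = √(0.00152) = 0.0390
T = 2.99 s, so δT = 0.0390 × 2.99 = 0.117 s.

0.117 s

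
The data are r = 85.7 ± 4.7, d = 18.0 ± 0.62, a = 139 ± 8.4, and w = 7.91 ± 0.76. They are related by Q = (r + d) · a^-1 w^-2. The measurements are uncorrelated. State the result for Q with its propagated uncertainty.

0.0119 ± 0.00246

Let u = r + d = 104. δu = √(δr² + δd²) = √(22.1 + 0.384) = 4.74, so δu/u = 0.0457.
Q is then a monomial in u, a, w:
δQ/Q = √((δu/u)² + (-1·δa/a)² + (-2·δw/w)²) = √(0.00209 + 0.00365 + 0.0369) = 0.207
Q = 0.0119, so δQ = 0.207 × 0.0119 = 0.00246.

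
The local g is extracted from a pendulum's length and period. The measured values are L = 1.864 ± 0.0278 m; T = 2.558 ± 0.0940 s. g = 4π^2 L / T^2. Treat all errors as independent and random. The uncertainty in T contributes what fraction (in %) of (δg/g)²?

(δg/g)² = (1·δL/L)² + (-2·δT/T)²
  L term: (1×0.0149)² = 0.000222
  T term: (-2×0.0367)² = 0.00540
Total = 0.00562. Share from T = 0.00540/0.00562 = 0.960.

96.0%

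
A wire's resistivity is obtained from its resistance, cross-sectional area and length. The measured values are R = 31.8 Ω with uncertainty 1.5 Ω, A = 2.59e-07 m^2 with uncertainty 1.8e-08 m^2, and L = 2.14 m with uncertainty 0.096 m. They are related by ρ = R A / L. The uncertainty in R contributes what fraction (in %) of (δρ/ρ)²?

24.5%

(δρ/ρ)² = (1·δR/R)² + (1·δA/A)² + (-1·δL/L)²
  R term: (1×0.0472)² = 0.00222
  A term: (1×0.0695)² = 0.00483
  L term: (-1×0.0449)² = 0.00201
Total = 0.00907. Share from R = 0.00222/0.00907 = 0.245.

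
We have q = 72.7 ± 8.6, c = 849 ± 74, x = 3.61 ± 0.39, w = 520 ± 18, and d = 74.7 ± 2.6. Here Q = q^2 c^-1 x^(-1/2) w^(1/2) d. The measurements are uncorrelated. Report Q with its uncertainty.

5580 ± 1460

Since Q is a product/quotient, work with relative uncertainties:
  (2·δq/q)² = (2×0.118)² = 0.0560;  (-1·δc/c)² = (-1×0.0872)² = 0.00760;  (−½·δx/x)² = (-0.5×0.108)² = 0.00292;  (½·δw/w)² = (0.5×0.0346)² = 0.000300;  (1·δd/d)² = (1×0.0348)² = 0.00121
δQ/Q = √(0.0680) = 0.261
Q = 5580, so δQ = 0.261 × 5580 = 1460.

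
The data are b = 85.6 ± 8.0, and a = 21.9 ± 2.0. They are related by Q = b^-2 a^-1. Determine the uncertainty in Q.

Since Q is a product/quotient, work with relative uncertainties:
  (-2·δb/b)² = (-2×0.0935)² = 0.0349;  (-1·δa/a)² = (-1×0.0913)² = 0.00834
δQ/Q = √(0.0433) = 0.208
Q = 6.23e-06, so δQ = 0.208 × 6.23e-06 = 1.3e-06.

1.3e-06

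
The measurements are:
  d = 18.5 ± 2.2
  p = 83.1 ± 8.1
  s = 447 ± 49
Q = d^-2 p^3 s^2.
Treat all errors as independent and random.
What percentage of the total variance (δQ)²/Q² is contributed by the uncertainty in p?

(δQ/Q)² = (-2·δd/d)² + (3·δp/p)² + (2·δs/s)²
  d term: (-2×0.119)² = 0.0566
  p term: (3×0.0975)² = 0.0855
  s term: (2×0.110)² = 0.0481
Total = 0.190. Share from p = 0.0855/0.190 = 0.450.

45.0%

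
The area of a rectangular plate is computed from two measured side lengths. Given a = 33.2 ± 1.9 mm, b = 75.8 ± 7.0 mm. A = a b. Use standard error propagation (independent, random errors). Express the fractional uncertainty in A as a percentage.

Products/powers → add relative errors in quadrature, weighted by exponent:
  (1·δa/a)² = (1×0.0572)² = 0.00328;  (1·δb/b)² = (1×0.0923)² = 0.00853
δA/A = √(0.0118) = 0.109

10.9%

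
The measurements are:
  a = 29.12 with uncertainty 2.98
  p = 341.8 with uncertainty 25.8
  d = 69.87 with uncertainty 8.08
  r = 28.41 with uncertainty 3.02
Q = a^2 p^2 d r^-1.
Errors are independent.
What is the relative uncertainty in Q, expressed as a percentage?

29.9%

For a monomial Q ∝ a^2, p^2, d, r^-1, fractional errors add in quadrature:
  (2·δa/a)² = (2×0.102)² = 0.0419;  (2·δp/p)² = (2×0.0755)² = 0.0228;  (1·δd/d)² = (1×0.116)² = 0.0134;  (-1·δr/r)² = (-1×0.106)² = 0.0113
δQ/Q = √(0.0894) = 0.299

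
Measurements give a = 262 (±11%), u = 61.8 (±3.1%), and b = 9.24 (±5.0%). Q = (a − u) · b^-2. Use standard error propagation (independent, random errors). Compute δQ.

Let w = a − u = 200. δw = √(δa² + δu²) = √(831 + 3.67) = 28.9, so δw/w = 0.144.
Q is then a monomial in w, b:
δQ/Q = √((δw/w)² + (-2·δb/b)²) = √(0.0208 + 0.0100) = 0.176
Q = 2.34, so δQ = 0.176 × 2.34 = 0.412.

0.412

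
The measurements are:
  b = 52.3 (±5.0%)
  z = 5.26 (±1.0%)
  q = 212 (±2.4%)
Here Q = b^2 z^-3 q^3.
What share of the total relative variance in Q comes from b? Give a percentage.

62.2%

(δQ/Q)² = (2·δb/b)² + (-3·δz/z)² + (3·δq/q)²
  b term: (2×0.0500)² = 0.0100
  z term: (-3×0.0100)² = 0.000900
  q term: (3×0.0240)² = 0.00518
Total = 0.0161. Share from b = 0.0100/0.0161 = 0.622.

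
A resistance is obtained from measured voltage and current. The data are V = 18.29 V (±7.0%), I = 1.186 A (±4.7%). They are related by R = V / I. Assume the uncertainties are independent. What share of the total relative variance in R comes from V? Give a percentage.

(δR/R)² = (1·δV/V)² + (-1·δI/I)²
  V term: (1×0.0700)² = 0.00490
  I term: (-1×0.0470)² = 0.00221
Total = 0.00711. Share from V = 0.00490/0.00711 = 0.689.

68.9%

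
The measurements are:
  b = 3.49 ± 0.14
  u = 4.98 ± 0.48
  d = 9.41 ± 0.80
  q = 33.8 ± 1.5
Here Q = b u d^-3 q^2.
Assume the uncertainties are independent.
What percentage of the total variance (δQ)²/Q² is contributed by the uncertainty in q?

9.40%

(δQ/Q)² = (1·δb/b)² + (1·δu/u)² + (-3·δd/d)² + (2·δq/q)²
  b term: (1×0.0401)² = 0.00161
  u term: (1×0.0964)² = 0.00929
  d term: (-3×0.0850)² = 0.0650
  q term: (2×0.0444)² = 0.00788
Total = 0.0838. Share from q = 0.00788/0.0838 = 0.0940.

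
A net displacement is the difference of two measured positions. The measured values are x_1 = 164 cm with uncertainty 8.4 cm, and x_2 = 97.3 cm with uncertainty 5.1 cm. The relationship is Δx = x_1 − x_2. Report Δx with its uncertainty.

For a sum/difference, combine absolute errors in quadrature:
  (δx_1)² = 70.6;  (δx_2)² = 26.0
δΔx = √(96.6) = 9.83 cm
Δx = 66.7 cm.

66.7 ± 9.83 cm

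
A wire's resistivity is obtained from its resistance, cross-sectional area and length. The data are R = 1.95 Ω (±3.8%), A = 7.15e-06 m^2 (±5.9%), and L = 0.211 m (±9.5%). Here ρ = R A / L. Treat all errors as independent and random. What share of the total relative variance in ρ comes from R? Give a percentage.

10.4%

(δρ/ρ)² = (1·δR/R)² + (1·δA/A)² + (-1·δL/L)²
  R term: (1×0.0380)² = 0.00144
  A term: (1×0.0590)² = 0.00348
  L term: (-1×0.0950)² = 0.00903
Total = 0.0140. Share from R = 0.00144/0.0140 = 0.104.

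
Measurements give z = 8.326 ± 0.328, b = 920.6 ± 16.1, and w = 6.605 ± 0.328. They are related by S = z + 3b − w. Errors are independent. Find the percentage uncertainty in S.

1.75%

S is a linear combination, so absolute uncertainties add in quadrature:
  (δz)² = 0.108;  (3·δb)² = 2330;  (δw)² = 0.108
δS = √(2330) = 48.3
S = 2764, so δS/S = 48.3/2764 = 0.0175.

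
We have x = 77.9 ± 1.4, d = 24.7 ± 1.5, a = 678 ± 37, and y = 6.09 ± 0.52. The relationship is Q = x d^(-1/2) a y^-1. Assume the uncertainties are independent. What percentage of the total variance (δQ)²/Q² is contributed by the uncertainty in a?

(δQ/Q)² = (1·δx/x)² + (−½·δd/d)² + (1·δa/a)² + (-1·δy/y)²
  x term: (1×0.0180)² = 0.000323
  d term: (-0.5×0.0607)² = 0.000922
  a term: (1×0.0546)² = 0.00298
  y term: (-1×0.0854)² = 0.00729
Total = 0.0115. Share from a = 0.00298/0.0115 = 0.259.

25.9%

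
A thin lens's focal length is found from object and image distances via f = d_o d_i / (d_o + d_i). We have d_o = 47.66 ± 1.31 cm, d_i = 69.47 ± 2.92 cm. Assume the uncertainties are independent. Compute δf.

0.668 cm

∂f/∂d_o = (d_i/(d_o+d_i))² = 0.352;  ∂f/∂d_i = (d_o/(d_o+d_i))² = 0.166
δf = √((∂f/∂d_o · δd_o)² + (∂f/∂d_i · δd_i)²) = √(0.212 + 0.234) = 0.668 cm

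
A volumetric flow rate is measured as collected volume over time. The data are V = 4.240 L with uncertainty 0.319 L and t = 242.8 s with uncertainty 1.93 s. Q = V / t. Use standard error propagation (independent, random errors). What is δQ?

0.00132 L/s

Since Q is a product/quotient, work with relative uncertainties:
  (1·δV/V)² = (1×0.0752)² = 0.00566;  (-1·δt/t)² = (-1×0.00795)² = 6.32e-05
δQ/Q = √(0.00572) = 0.0757
Q = 0.01746 L/s, so δQ = 0.0757 × 0.01746 = 0.00132 L/s.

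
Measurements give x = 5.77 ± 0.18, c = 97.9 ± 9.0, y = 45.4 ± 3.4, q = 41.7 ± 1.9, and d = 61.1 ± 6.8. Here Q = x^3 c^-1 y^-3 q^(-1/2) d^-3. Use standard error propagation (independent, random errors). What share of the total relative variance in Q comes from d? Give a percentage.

(δQ/Q)² = (3·δx/x)² + (-1·δc/c)² + (-3·δy/y)² + (−½·δq/q)² + (-3·δd/d)²
  x term: (3×0.0312)² = 0.00876
  c term: (-1×0.0919)² = 0.00845
  y term: (-3×0.0749)² = 0.0505
  q term: (-0.5×0.0456)² = 0.000519
  d term: (-3×0.111)² = 0.111
Total = 0.180. Share from d = 0.111/0.180 = 0.620.

62.0%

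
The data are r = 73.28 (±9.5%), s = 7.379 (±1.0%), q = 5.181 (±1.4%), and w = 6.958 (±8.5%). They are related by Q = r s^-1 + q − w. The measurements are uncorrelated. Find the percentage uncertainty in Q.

Let p = r·s^-1 = 9.931. δp/p = √((1·δr/r)² + (-1·δs/s)²) = √(0.00903 + 0.000100) = 0.0955, so δp = 0.949.
Q = p + q − w: δQ = √(δp² + δq² + δw²) = √(0.900 + 0.00526 + 0.350) = 1.12
Q = 8.154, so δQ/Q = 1.12/8.154 = 0.137.

13.7%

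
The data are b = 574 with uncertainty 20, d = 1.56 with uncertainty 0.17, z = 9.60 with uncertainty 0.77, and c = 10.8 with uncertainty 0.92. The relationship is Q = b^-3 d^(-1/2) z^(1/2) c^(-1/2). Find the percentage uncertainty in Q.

For a monomial Q ∝ b^-3, d^(-1/2), z^(1/2), c^(-1/2), fractional errors add in quadrature:
  (-3·δb/b)² = (-3×0.0348)² = 0.0109;  (−½·δd/d)² = (-0.5×0.109)² = 0.00297;  (½·δz/z)² = (0.5×0.0802)² = 0.00161;  (−½·δc/c)² = (-0.5×0.0852)² = 0.00181
δQ/Q = √(0.0173) = 0.132

13.2%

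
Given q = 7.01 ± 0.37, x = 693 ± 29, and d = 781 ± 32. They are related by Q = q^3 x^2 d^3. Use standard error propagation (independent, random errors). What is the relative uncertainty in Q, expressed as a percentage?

21.7%

Relative error in a monomial: (δQ/Q)² = Σ (nᵢ · δxᵢ/xᵢ)².
  (3·δq/q)² = (3×0.0528)² = 0.0251;  (2·δx/x)² = (2×0.0418)² = 0.00700;  (3·δd/d)² = (3×0.0410)² = 0.0151
δQ/Q = √(0.0472) = 0.217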